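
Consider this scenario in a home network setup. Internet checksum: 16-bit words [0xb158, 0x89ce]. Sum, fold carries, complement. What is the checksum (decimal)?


Given words: [0xb158, 0x89ce]
Step 1: Sum all words
Raw sum = 45400 + 35278 = 80678
Step 2: Fold carry: (15142 + 1) = 15143
One's complement = ~15143 & 0xFFFF = 50392

50392


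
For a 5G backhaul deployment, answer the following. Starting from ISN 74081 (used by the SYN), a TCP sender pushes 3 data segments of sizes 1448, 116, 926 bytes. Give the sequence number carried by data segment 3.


The SYN occupies sequence number ISN = 74081, so the first data byte is ISN + 1 = 74082.
SEQ of data segment i = (ISN + 1) + sum of payload sizes of segments 1..i-1.
Segment 1: SEQ = 74082, payload = 1448 bytes
Segment 2: SEQ = 75530, payload = 116 bytes
Segment 3: SEQ = 75646, payload = 926 bytes
SEQ of segment 3 = 74082 + 1448 + 116 = 75646

75646


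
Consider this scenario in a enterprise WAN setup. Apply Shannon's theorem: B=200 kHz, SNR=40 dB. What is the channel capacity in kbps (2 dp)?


Given: B = 200 kHz, SNR = 40 dB
SNR linear = 10^(40/10) = 10000
1 + SNR = 10001
log2(10001) = 13.2878566418
C = 200 * 1000 * 13.2878566418 = 2657571.3284 bps
C = 2657.571328 kbps -> 2657.57 kbps (2 dp)

2657.57


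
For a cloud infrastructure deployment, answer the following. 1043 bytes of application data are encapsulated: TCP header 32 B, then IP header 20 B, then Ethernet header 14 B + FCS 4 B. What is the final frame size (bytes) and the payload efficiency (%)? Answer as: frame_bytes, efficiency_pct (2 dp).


TCP segment = 1043 + 32 = 1075 B
IP packet = 1075 + 20 = 1095 B
Ethernet frame = 1095 + 14 + 4 = 1113 B
Efficiency = app / frame = 1043 / 1113 = 0.937107 = 93.7107% -> 93.71% (2 dp)

1113, 93.71


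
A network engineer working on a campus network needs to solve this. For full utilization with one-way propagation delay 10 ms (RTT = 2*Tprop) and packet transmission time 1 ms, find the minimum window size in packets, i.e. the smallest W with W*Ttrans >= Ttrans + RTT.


Given: Ttrans = 1 ms, RTT = 20 ms (= 2 * Tprop, Tprop = 10 ms)
Time until first ACK returns = Ttrans + RTT = 1 + 20 = 21 ms
Need W * Ttrans >= Ttrans + RTT  ->  W >= (Ttrans + RTT) / Ttrans
(Ttrans + RTT) / Ttrans = 21 / 1 = 21
W_min = ceil(21) = 21

21


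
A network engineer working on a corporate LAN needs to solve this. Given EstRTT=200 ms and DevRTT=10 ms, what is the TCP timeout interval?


Given: EstRTT = 200 ms, DevRTT = 10 ms
Timeout = EstRTT + 4 * DevRTT
4 * DevRTT = 4 * 10 = 40
Timeout = 200 + 40 = 240 ms

240


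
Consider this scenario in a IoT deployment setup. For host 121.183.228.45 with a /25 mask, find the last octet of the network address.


Given: IP = 121.183.228.45, prefix = /25
Subnet mask = 255.255.255.128
Last octet of IP: 45
Last octet of mask: 128
Network last octet = 45 AND 128 = 0

0


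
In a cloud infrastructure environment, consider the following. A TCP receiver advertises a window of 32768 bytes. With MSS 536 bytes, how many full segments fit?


Given: RWND = 32768 bytes, MSS = 536 bytes
Full segments = floor(RWND / MSS)
Full segments = floor(32768 / 536)
Full segments = floor(61.1343) = 61

61


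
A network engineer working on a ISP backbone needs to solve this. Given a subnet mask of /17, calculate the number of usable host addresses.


Given: subnet mask /17
Host bits = 32 - 17 = 15
Total addresses = 2^15 = 32768
Usable hosts = 32768 - 2 (network + broadcast) = 32766

32766


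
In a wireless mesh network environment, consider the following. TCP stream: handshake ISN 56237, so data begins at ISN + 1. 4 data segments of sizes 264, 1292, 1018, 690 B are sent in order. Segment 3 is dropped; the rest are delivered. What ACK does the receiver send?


SYN uses sequence number 56237; first data byte = ISN + 1 = 56238.
Segment 1: SEQ = 56238, len = 264 B, covers [56238, 56501]
Segment 2: SEQ = 56502, len = 1292 B, covers [56502, 57793]
Segment 3: SEQ = 57794, len = 1018 B, covers [57794, 58811] [LOST]
Segment 4: SEQ = 58812, len = 690 B, covers [58812, 59501]
In-order data received: bytes [56238, 57793] (segments 1..2).
Segment 3 missing -> gap begins at byte 57794; later segments buffered out of order.
Cumulative ACK = next expected in-order byte = 56238 + 264 + 1292 = 57794

57794


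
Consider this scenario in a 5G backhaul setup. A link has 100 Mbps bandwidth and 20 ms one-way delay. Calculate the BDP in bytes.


Given: bandwidth = 100 Mbps, delay = 20 ms
BDP in bits = 100 * 10^6 * 20 / 1000
BDP in bits = 2000000
BDP in bytes = 2000000 / 8 = 250000

250000


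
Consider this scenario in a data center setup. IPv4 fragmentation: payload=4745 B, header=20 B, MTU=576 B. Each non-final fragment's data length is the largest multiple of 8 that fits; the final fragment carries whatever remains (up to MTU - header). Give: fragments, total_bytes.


Max data per non-final fragment = floor((MTU - header)/8)*8 = floor((576 - 20)/8)*8 = floor(556/8)*8 = 552 B
Final fragment needs no 8-byte alignment: it can carry up to MTU - header = 556 B
Non-final fragments needed = ceil((payload - 556) / 552) = ceil(4189/552) = ceil(7.5888) = 8
Number of fragments = 8 + 1 = 9
Fragment sizes (data): 8 * 552 B + 329 B (last, 329 <= 556 OK)
Total bytes sent = payload + n_frags * header = 4745 + 9*20 = 4745 + 180 = 4925 B

9, 4925


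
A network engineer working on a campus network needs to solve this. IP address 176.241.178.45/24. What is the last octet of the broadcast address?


Given: IP = 176.241.178.45, prefix = /24
Host bits = 32 - 24 = 8
Network last octet = 45 AND mask = 0
Host part size = 2^8 - 1 = 255
Broadcast last octet = 0 OR 255 = 255

255


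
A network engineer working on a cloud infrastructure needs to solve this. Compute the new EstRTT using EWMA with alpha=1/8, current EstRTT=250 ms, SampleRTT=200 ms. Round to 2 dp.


Given: EstRTT = 250 ms, SampleRTT = 200 ms, alpha = 1/8
New EstRTT = (1 - alpha) * EstRTT + alpha * SampleRTT
(7/8) * 250 = 218.75
(1/8) * 200 = 25
New EstRTT = 218.75 + 25 = 243.75 ms -> 243.75 ms (2 dp)

243.75


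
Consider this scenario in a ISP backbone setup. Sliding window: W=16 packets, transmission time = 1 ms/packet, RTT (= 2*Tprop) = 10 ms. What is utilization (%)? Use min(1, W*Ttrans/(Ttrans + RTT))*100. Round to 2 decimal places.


Given: W = 16, Ttrans = 1 ms, RTT = 10 ms (= 2 * Tprop, Tprop = 5 ms)
Cycle time = Ttrans + RTT = 1 + 10 = 11 ms (first packet sent until its ACK returns)
W * Ttrans = 16 * 1 = 16 ms of sending per cycle
W * Ttrans / (Ttrans + RTT) = 16 / 11 = 1.454545
U = min(1, 1.454545) = 1.000000
U% = 100.00%

100.00


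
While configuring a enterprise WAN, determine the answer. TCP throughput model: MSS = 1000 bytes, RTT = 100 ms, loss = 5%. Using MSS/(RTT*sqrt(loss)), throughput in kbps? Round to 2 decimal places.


Given: MSS = 1000 bytes, RTT = 100 ms, loss = 5%
RTT in seconds = 100 / 1000 = 0.1
Loss rate = 5% = 0.05
sqrt(loss) = sqrt(0.05) = 0.223606797750
Throughput (bytes/s) = 1000 / (0.1 * 0.223606797750) = 44721.3595
Throughput (kbps) = 44721.3595 * 8 / 1000 = 357.770876 -> 357.77 kbps (2 dp)

357.77


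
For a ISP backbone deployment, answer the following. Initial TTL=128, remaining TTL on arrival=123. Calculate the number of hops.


Given: initial TTL = 128, received TTL = 123
Hops = initial TTL - received TTL
Hops = 128 - 123 = 5

5


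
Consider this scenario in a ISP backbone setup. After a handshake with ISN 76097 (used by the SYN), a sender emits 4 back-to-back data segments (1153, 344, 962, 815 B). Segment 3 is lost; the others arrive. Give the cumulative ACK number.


SYN uses sequence number 76097; first data byte = ISN + 1 = 76098.
Segment 1: SEQ = 76098, len = 1153 B, covers [76098, 77250]
Segment 2: SEQ = 77251, len = 344 B, covers [77251, 77594]
Segment 3: SEQ = 77595, len = 962 B, covers [77595, 78556] [LOST]
Segment 4: SEQ = 78557, len = 815 B, covers [78557, 79371]
In-order data received: bytes [76098, 77594] (segments 1..2).
Segment 3 missing -> gap begins at byte 77595; later segments buffered out of order.
Cumulative ACK = next expected in-order byte = 76098 + 1153 + 344 = 77595

77595


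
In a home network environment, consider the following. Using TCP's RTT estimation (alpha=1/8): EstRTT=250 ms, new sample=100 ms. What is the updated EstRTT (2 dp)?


Given: EstRTT = 250 ms, SampleRTT = 100 ms, alpha = 1/8
New EstRTT = (1 - alpha) * EstRTT + alpha * SampleRTT
(7/8) * 250 = 218.75
(1/8) * 100 = 12.5
New EstRTT = 218.75 + 12.5 = 231.25 ms -> 231.25 ms (2 dp)

231.25


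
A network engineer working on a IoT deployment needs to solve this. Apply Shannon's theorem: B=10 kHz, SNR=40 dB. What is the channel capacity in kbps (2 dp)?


Given: B = 10 kHz, SNR = 40 dB
SNR linear = 10^(40/10) = 10000
1 + SNR = 10001
log2(10001) = 13.2878566418
C = 10 * 1000 * 13.2878566418 = 132878.5664 bps
C = 132.878566 kbps -> 132.88 kbps (2 dp)

132.88


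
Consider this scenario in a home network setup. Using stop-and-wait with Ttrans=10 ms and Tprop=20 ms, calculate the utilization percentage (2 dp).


Given: Ttrans = 10 ms, Tprop = 20 ms
RTT = 2 * Tprop = 2 * 20 = 40 ms
U = Ttrans / (Ttrans + RTT)
U = 10 / (10 + 40)
U = 10 / 50 = 0.2
U% = 20.00%

20.00


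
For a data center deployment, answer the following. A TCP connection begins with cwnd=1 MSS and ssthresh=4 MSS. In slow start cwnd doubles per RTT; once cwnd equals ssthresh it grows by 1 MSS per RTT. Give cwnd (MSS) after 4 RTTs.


RTT 0: cwnd = 1 MSS (initial)
RTT 1: cwnd = 2 MSS (slow start, doubled)
RTT 2: cwnd = 4 MSS (slow start, doubled)
RTT 3: cwnd = 5 MSS (congestion avoidance, +1)
RTT 4: cwnd = 6 MSS (congestion avoidance, +1)

6


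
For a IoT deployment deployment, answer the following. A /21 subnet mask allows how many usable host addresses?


Given: subnet mask /21
Host bits = 32 - 21 = 11
Total addresses = 2^11 = 2048
Usable hosts = 2048 - 2 (network + broadcast) = 2046

2046


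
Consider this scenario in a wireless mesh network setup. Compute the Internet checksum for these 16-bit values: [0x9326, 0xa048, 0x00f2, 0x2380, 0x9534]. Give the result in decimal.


Given words: [0x9326, 0xa048, 0x00f2, 0x2380, 0x9534]
Step 1: Sum all words
Raw sum = 37670 + 41032 + 242 + 9088 + 38196 = 126228
Step 2: Fold carry: (60692 + 1) = 60693
One's complement = ~60693 & 0xFFFF = 4842

4842


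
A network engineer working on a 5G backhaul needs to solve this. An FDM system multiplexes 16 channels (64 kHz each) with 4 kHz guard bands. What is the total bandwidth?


Given: 16 channels, 64 kHz each, guard = 4 kHz
Channel bandwidth = 16 * 64 = 1024 kHz
Guard bands = 15 gaps * 4 kHz = 60 kHz
Total = 1024 + 60 = 1084 kHz

1084


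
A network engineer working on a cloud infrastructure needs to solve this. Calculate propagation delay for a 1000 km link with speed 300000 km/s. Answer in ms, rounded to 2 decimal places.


Given: distance = 1000 km, speed = 300000 km/s
Delay = distance / speed = 1000 / 300000 seconds
Delay in ms = 1000 * 1000 / 300000
Delay = 3.3333 ms
Rounded to 2 dp = 3.33 ms

3.33


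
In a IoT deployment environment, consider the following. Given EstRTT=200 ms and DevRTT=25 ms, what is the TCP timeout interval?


Given: EstRTT = 200 ms, DevRTT = 25 ms
Timeout = EstRTT + 4 * DevRTT
4 * DevRTT = 4 * 25 = 100
Timeout = 200 + 100 = 300 ms

300


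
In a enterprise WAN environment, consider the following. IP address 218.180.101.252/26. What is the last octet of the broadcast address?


Given: IP = 218.180.101.252, prefix = /26
Host bits = 32 - 26 = 6
Network last octet = 252 AND mask = 192
Host part size = 2^6 - 1 = 63
Broadcast last octet = 192 OR 63 = 255

255


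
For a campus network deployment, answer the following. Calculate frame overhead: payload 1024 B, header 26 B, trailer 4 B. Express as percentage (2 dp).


Given: payload = 1024 B, header = 26 B, trailer = 4 B
Overhead bytes = header + trailer = 26 + 4 = 30
Total frame = payload + overhead = 1024 + 30 = 1054
Overhead % = 30 / 1054 * 100 = 2.8463% -> 2.85% (2 dp)

2.85


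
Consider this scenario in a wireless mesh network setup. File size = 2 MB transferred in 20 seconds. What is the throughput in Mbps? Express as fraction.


Given: file = 2 MB, time = 20 s
File in Mb = 2 * 8 = 16 Mb
Throughput = 16 / 20 Mbps
Throughput = 4/5 Mbps

4/5


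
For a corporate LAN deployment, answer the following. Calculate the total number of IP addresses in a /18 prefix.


Given: CIDR prefix /18
Host bits = 32 - 18 = 14
Total addresses = 2^14 = 16384

16384


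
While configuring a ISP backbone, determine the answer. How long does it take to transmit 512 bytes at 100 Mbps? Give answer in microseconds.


Given: packet = 512 bytes, bandwidth = 100 Mbps
Packet in bits = 512 * 8 = 4096 bits
Bandwidth = 100 * 10^6 = 100000000 bps
Time = 4096 / 100000000 seconds
Time in us = 4096 * 10^6 / 100000000 = 40.96

40.96


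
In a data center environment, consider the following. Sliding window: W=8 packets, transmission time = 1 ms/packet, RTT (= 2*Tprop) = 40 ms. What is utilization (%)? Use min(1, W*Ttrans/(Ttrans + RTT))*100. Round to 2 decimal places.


Given: W = 8, Ttrans = 1 ms, RTT = 40 ms (= 2 * Tprop, Tprop = 20 ms)
Cycle time = Ttrans + RTT = 1 + 40 = 41 ms (first packet sent until its ACK returns)
W * Ttrans = 8 * 1 = 8 ms of sending per cycle
W * Ttrans / (Ttrans + RTT) = 8 / 41 = 0.195122
U = min(1, 0.195122) = 0.195122
U% = 19.51%

19.51


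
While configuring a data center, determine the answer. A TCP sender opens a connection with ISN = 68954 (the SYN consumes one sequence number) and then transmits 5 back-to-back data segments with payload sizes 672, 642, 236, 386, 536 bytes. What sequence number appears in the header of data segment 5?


The SYN occupies sequence number ISN = 68954, so the first data byte is ISN + 1 = 68955.
SEQ of data segment i = (ISN + 1) + sum of payload sizes of segments 1..i-1.
Segment 1: SEQ = 68955, payload = 672 bytes
Segment 2: SEQ = 69627, payload = 642 bytes
Segment 3: SEQ = 70269, payload = 236 bytes
Segment 4: SEQ = 70505, payload = 386 bytes
Segment 5: SEQ = 70891, payload = 536 bytes
SEQ of segment 5 = 68955 + 672 + 642 + 236 + 386 = 70891

70891


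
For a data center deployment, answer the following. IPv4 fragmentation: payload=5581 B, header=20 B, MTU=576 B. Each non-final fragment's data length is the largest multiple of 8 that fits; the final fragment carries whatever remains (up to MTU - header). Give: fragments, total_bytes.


Max data per non-final fragment = floor((MTU - header)/8)*8 = floor((576 - 20)/8)*8 = floor(556/8)*8 = 552 B
Final fragment needs no 8-byte alignment: it can carry up to MTU - header = 556 B
Non-final fragments needed = ceil((payload - 556) / 552) = ceil(5025/552) = ceil(9.1033) = 10
Number of fragments = 10 + 1 = 11
Fragment sizes (data): 10 * 552 B + 61 B (last, 61 <= 556 OK)
Total bytes sent = payload + n_frags * header = 5581 + 11*20 = 5581 + 220 = 5801 B

11, 5801


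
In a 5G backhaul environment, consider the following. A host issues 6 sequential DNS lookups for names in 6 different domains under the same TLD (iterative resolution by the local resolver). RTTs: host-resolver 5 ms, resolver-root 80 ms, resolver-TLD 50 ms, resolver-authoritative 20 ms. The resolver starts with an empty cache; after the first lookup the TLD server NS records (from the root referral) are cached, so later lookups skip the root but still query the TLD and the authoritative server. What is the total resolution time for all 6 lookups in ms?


Lookup 1 (cold cache): local + root + TLD + auth = 5 + 80 + 50 + 20 = 155 ms
Lookups 2..6 (TLD NS cached -> skip root; new domain -> still ask TLD and auth): local + TLD + auth = 5 + 50 + 20 = 75 ms each
Remaining 5 lookups: 5 * 75 = 375 ms
Total = 155 + 375 = 530 ms

530


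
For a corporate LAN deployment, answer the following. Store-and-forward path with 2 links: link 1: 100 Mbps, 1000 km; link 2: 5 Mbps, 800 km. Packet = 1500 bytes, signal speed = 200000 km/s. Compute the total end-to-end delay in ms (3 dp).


Packet = 1500 bytes = 12000 bits. Store-and-forward: sum (t_trans + t_prop) per link.
Link 1: t_trans = 12000/(100*10^6) s = 0.1200 ms; t_prop = 1000/200000 s = 5.0000 ms; subtotal = 5.1200 ms
Link 2: t_trans = 12000/(5*10^6) s = 2.4000 ms; t_prop = 800/200000 s = 4.0000 ms; subtotal = 6.4000 ms
End-to-end = 5.1200 + 6.4000 = 11.5200 ms -> 11.520 ms (3 dp)

11.520


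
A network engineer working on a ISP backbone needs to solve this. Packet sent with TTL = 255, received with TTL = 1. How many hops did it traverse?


Given: initial TTL = 255, received TTL = 1
Hops = initial TTL - received TTL
Hops = 255 - 1 = 254

254


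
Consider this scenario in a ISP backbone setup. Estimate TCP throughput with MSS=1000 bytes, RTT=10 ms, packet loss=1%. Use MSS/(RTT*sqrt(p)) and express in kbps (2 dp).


Given: MSS = 1000 bytes, RTT = 10 ms, loss = 1%
RTT in seconds = 10 / 1000 = 0.01
Loss rate = 1% = 0.01
sqrt(loss) = sqrt(0.01) = 0.1
Throughput (bytes/s) = 1000 / (0.01 * 0.1) = 1000000.0000
Throughput (kbps) = 1000000.0000 * 8 / 1000 = 8000.000000 -> 8000.00 kbps (2 dp)

8000.00


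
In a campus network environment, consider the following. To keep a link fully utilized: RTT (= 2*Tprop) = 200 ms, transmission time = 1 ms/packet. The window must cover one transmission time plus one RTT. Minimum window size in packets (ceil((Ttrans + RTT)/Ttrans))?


Given: Ttrans = 1 ms, RTT = 200 ms (= 2 * Tprop, Tprop = 100 ms)
Time until first ACK returns = Ttrans + RTT = 1 + 200 = 201 ms
Need W * Ttrans >= Ttrans + RTT  ->  W >= (Ttrans + RTT) / Ttrans
(Ttrans + RTT) / Ttrans = 201 / 1 = 201
W_min = ceil(201) = 201

201


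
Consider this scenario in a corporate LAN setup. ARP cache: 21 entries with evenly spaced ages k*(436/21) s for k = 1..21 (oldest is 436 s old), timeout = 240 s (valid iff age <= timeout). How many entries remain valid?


Ages are k * 436/21 s for k = 1..21 (spacing = 20.7619 s).
Entry k is valid iff k * 436/21 <= 240 iff k <= 21 * 240 / 436 = 11.5596
n_valid = floor(11.5596) = 11
(n_stale = 21 - 11 = 10)

11


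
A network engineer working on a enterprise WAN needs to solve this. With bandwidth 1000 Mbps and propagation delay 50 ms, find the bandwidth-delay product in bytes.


Given: bandwidth = 1000 Mbps, delay = 50 ms
BDP in bits = 1000 * 10^6 * 50 / 1000
BDP in bits = 50000000
BDP in bytes = 50000000 / 8 = 6250000

6250000


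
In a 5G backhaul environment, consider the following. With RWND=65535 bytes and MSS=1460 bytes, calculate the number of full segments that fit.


Given: RWND = 65535 bytes, MSS = 1460 bytes
Full segments = floor(RWND / MSS)
Full segments = floor(65535 / 1460)
Full segments = floor(44.887) = 44

44


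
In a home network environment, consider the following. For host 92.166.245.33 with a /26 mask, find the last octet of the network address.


Given: IP = 92.166.245.33, prefix = /26
Subnet mask = 255.255.255.192
Last octet of IP: 33
Last octet of mask: 192
Network last octet = 33 AND 192 = 0

0


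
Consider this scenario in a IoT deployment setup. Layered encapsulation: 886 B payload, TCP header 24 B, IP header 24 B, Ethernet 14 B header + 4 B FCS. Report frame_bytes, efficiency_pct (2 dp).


TCP segment = 886 + 24 = 910 B
IP packet = 910 + 24 = 934 B
Ethernet frame = 934 + 14 + 4 = 952 B
Efficiency = app / frame = 886 / 952 = 0.930672 = 93.0672% -> 93.07% (2 dp)

952, 93.07


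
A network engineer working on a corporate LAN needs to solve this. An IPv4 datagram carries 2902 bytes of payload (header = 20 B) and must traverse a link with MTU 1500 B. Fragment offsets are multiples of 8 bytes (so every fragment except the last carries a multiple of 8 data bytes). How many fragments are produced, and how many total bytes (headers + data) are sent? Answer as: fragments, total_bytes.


Max data per non-final fragment = floor((MTU - header)/8)*8 = floor((1500 - 20)/8)*8 = floor(1480/8)*8 = 1480 B
Final fragment needs no 8-byte alignment: it can carry up to MTU - header = 1480 B
Non-final fragments needed = ceil((payload - 1480) / 1480) = ceil(1422/1480) = ceil(0.9608) = 1
Number of fragments = 1 + 1 = 2
Fragment sizes (data): 1 * 1480 B + 1422 B (last, 1422 <= 1480 OK)
Total bytes sent = payload + n_frags * header = 2902 + 2*20 = 2902 + 40 = 2942 B

2, 2942


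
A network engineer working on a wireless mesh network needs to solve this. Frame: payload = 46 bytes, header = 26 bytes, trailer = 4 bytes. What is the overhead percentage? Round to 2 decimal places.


Given: payload = 46 B, header = 26 B, trailer = 4 B
Overhead bytes = header + trailer = 26 + 4 = 30
Total frame = payload + overhead = 46 + 30 = 76
Overhead % = 30 / 76 * 100 = 39.4737% -> 39.47% (2 dp)

39.47


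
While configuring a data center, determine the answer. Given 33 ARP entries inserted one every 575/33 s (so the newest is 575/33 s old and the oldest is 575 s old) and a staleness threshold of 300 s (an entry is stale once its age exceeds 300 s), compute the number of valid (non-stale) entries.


Ages are k * 575/33 s for k = 1..33 (spacing = 17.4242 s).
Entry k is valid iff k * 575/33 <= 300 iff k <= 33 * 300 / 575 = 17.2174
n_valid = floor(17.2174) = 17
(n_stale = 33 - 17 = 16)

17


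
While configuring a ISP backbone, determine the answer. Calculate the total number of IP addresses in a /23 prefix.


Given: CIDR prefix /23
Host bits = 32 - 23 = 9
Total addresses = 2^9 = 512

512


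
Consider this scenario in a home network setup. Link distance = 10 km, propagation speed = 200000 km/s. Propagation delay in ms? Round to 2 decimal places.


Given: distance = 10 km, speed = 200000 km/s
Delay = distance / speed = 10 / 200000 seconds
Delay in ms = 10 * 1000 / 200000
Delay = 0.0500 ms
Rounded to 2 dp = 0.05 ms

0.05


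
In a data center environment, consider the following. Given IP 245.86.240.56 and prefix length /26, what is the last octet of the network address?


Given: IP = 245.86.240.56, prefix = /26
Subnet mask = 255.255.255.192
Last octet of IP: 56
Last octet of mask: 192
Network last octet = 56 AND 192 = 0

0


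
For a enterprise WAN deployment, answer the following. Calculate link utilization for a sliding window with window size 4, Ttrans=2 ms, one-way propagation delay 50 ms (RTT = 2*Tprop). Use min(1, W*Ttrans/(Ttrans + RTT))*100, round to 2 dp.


Given: W = 4, Ttrans = 2 ms, RTT = 100 ms (= 2 * Tprop, Tprop = 50 ms)
Cycle time = Ttrans + RTT = 2 + 100 = 102 ms (first packet sent until its ACK returns)
W * Ttrans = 4 * 2 = 8 ms of sending per cycle
W * Ttrans / (Ttrans + RTT) = 8 / 102 = 0.078431
U = min(1, 0.078431) = 0.078431
U% = 7.84%

7.84


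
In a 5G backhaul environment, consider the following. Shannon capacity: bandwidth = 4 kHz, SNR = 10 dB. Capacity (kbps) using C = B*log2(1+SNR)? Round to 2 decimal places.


Given: B = 4 kHz, SNR = 10 dB
SNR linear = 10^(10/10) = 10
1 + SNR = 11
log2(11) = 3.4594316186
C = 4 * 1000 * 3.4594316186 = 13837.7265 bps
C = 13.837726 kbps -> 13.84 kbps (2 dp)

13.84


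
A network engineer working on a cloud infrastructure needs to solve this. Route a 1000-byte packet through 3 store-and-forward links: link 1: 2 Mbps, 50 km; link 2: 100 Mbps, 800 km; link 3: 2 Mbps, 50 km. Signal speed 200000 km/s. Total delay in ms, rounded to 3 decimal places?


Packet = 1000 bytes = 8000 bits. Store-and-forward: sum (t_trans + t_prop) per link.
Link 1: t_trans = 8000/(2*10^6) s = 4.0000 ms; t_prop = 50/200000 s = 0.2500 ms; subtotal = 4.2500 ms
Link 2: t_trans = 8000/(100*10^6) s = 0.0800 ms; t_prop = 800/200000 s = 4.0000 ms; subtotal = 4.0800 ms
Link 3: t_trans = 8000/(2*10^6) s = 4.0000 ms; t_prop = 50/200000 s = 0.2500 ms; subtotal = 4.2500 ms
End-to-end = 4.2500 + 4.0800 + 4.2500 = 12.5800 ms -> 12.580 ms (3 dp)

12.580


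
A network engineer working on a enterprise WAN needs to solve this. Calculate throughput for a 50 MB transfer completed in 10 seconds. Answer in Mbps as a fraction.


Given: file = 50 MB, time = 10 s
File in Mb = 50 * 8 = 400 Mb
Throughput = 400 / 10 Mbps
Throughput = 40 Mbps

40


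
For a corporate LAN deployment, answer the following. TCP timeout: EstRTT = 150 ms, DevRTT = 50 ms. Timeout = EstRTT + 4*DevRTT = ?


Given: EstRTT = 150 ms, DevRTT = 50 ms
Timeout = EstRTT + 4 * DevRTT
4 * DevRTT = 4 * 50 = 200
Timeout = 150 + 200 = 350 ms

350


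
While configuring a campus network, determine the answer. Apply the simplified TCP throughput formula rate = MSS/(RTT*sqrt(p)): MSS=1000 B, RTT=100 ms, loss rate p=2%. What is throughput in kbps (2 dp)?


Given: MSS = 1000 bytes, RTT = 100 ms, loss = 2%
RTT in seconds = 100 / 1000 = 0.1
Loss rate = 2% = 0.02
sqrt(loss) = sqrt(0.02) = 0.141421356237
Throughput (bytes/s) = 1000 / (0.1 * 0.141421356237) = 70710.6781
Throughput (kbps) = 70710.6781 * 8 / 1000 = 565.685425 -> 565.69 kbps (2 dp)

565.69


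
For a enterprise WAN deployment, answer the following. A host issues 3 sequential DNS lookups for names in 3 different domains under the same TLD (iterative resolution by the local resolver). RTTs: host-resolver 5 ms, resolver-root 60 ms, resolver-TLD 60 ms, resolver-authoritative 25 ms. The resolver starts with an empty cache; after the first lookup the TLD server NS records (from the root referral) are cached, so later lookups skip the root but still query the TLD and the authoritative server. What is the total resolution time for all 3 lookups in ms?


Lookup 1 (cold cache): local + root + TLD + auth = 5 + 60 + 60 + 25 = 150 ms
Lookups 2..3 (TLD NS cached -> skip root; new domain -> still ask TLD and auth): local + TLD + auth = 5 + 60 + 25 = 90 ms each
Remaining 2 lookups: 2 * 90 = 180 ms
Total = 150 + 180 = 330 ms

330


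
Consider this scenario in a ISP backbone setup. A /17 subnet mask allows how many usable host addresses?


Given: subnet mask /17
Host bits = 32 - 17 = 15
Total addresses = 2^15 = 32768
Usable hosts = 32768 - 2 (network + broadcast) = 32766

32766


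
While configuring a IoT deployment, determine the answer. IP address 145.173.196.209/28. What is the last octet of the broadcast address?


Given: IP = 145.173.196.209, prefix = /28
Host bits = 32 - 28 = 4
Network last octet = 209 AND mask = 208
Host part size = 2^4 - 1 = 15
Broadcast last octet = 208 OR 15 = 223

223


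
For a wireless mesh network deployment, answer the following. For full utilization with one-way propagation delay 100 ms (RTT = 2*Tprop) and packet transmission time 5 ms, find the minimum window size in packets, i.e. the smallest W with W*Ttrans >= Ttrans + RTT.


Given: Ttrans = 5 ms, RTT = 200 ms (= 2 * Tprop, Tprop = 100 ms)
Time until first ACK returns = Ttrans + RTT = 5 + 200 = 205 ms
Need W * Ttrans >= Ttrans + RTT  ->  W >= (Ttrans + RTT) / Ttrans
(Ttrans + RTT) / Ttrans = 205 / 5 = 41
W_min = ceil(41) = 41

41


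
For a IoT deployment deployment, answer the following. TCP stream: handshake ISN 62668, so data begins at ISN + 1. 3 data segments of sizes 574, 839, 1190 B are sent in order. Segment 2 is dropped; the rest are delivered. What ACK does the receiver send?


SYN uses sequence number 62668; first data byte = ISN + 1 = 62669.
Segment 1: SEQ = 62669, len = 574 B, covers [62669, 63242]
Segment 2: SEQ = 63243, len = 839 B, covers [63243, 64081] [LOST]
Segment 3: SEQ = 64082, len = 1190 B, covers [64082, 65271]
In-order data received: bytes [62669, 63242] (segments 1..1).
Segment 2 missing -> gap begins at byte 63243; later segments buffered out of order.
Cumulative ACK = next expected in-order byte = 62669 + 574 = 63243

63243


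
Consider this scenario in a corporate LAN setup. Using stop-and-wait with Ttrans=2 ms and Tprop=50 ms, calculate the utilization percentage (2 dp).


Given: Ttrans = 2 ms, Tprop = 50 ms
RTT = 2 * Tprop = 2 * 50 = 100 ms
U = Ttrans / (Ttrans + RTT)
U = 2 / (2 + 100)
U = 2 / 102 = 0.019608
U% = 1.96%

1.96


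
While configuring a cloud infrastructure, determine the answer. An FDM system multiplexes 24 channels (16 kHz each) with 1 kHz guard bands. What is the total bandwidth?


Given: 24 channels, 16 kHz each, guard = 1 kHz
Channel bandwidth = 24 * 16 = 384 kHz
Guard bands = 23 gaps * 1 kHz = 23 kHz
Total = 384 + 23 = 407 kHz

407


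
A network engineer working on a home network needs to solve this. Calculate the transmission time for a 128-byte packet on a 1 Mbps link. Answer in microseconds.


Given: packet = 128 bytes, bandwidth = 1 Mbps
Packet in bits = 128 * 8 = 1024 bits
Bandwidth = 1 * 10^6 = 1000000 bps
Time = 1024 / 1000000 seconds
Time in us = 1024 * 10^6 / 1000000 = 1024

1024


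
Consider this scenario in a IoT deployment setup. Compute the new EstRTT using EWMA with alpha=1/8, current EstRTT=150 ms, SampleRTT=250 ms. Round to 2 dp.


Given: EstRTT = 150 ms, SampleRTT = 250 ms, alpha = 1/8
New EstRTT = (1 - alpha) * EstRTT + alpha * SampleRTT
(7/8) * 150 = 131.25
(1/8) * 250 = 31.25
New EstRTT = 131.25 + 31.25 = 162.5 ms -> 162.50 ms (2 dp)

162.50


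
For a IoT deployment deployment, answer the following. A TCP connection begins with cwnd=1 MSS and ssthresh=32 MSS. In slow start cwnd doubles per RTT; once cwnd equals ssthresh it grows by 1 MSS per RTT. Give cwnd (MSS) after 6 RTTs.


RTT 0: cwnd = 1 MSS (initial)
RTT 1: cwnd = 2 MSS (slow start, doubled)
RTT 2: cwnd = 4 MSS (slow start, doubled)
RTT 3: cwnd = 8 MSS (slow start, doubled)
RTT 4: cwnd = 16 MSS (slow start, doubled)
RTT 5: cwnd = 32 MSS (slow start, doubled)
RTT 6: cwnd = 33 MSS (congestion avoidance, +1)

33


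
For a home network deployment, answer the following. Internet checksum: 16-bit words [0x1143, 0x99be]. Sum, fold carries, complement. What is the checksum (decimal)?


Given words: [0x1143, 0x99be]
Step 1: Sum all words
Raw sum = 4419 + 39358 = 43777
One's complement = ~43777 & 0xFFFF = 21758

21758


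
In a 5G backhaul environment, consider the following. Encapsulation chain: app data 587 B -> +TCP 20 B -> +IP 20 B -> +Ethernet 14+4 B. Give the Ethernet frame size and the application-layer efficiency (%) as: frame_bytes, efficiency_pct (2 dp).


TCP segment = 587 + 20 = 607 B
IP packet = 607 + 20 = 627 B
Ethernet frame = 627 + 14 + 4 = 645 B
Efficiency = app / frame = 587 / 645 = 0.910078 = 91.0078% -> 91.01% (2 dp)

645, 91.01


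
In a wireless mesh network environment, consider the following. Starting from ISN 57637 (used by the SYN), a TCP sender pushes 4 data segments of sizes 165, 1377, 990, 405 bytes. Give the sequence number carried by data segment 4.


The SYN occupies sequence number ISN = 57637, so the first data byte is ISN + 1 = 57638.
SEQ of data segment i = (ISN + 1) + sum of payload sizes of segments 1..i-1.
Segment 1: SEQ = 57638, payload = 165 bytes
Segment 2: SEQ = 57803, payload = 1377 bytes
Segment 3: SEQ = 59180, payload = 990 bytes
Segment 4: SEQ = 60170, payload = 405 bytes
SEQ of segment 4 = 57638 + 165 + 1377 + 990 = 60170

60170


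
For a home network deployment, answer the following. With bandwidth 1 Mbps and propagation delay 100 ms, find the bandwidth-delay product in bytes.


Given: bandwidth = 1 Mbps, delay = 100 ms
BDP in bits = 1 * 10^6 * 100 / 1000
BDP in bits = 100000
BDP in bytes = 100000 / 8 = 12500

12500


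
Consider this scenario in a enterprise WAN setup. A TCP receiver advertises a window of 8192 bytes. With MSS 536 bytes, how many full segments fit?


Given: RWND = 8192 bytes, MSS = 536 bytes
Full segments = floor(RWND / MSS)
Full segments = floor(8192 / 536)
Full segments = floor(15.2836) = 15

15


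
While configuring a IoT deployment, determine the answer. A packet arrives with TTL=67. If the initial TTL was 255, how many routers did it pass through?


Given: initial TTL = 255, received TTL = 67
Hops = initial TTL - received TTL
Hops = 255 - 67 = 188

188


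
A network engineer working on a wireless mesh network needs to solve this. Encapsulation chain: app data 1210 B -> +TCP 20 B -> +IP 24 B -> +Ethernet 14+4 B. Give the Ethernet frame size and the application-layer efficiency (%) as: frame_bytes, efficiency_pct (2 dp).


TCP segment = 1210 + 20 = 1230 B
IP packet = 1230 + 24 = 1254 B
Ethernet frame = 1254 + 14 + 4 = 1272 B
Efficiency = app / frame = 1210 / 1272 = 0.951258 = 95.1258% -> 95.13% (2 dp)

1272, 95.13


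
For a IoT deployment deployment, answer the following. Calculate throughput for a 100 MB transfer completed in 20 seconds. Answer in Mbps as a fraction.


Given: file = 100 MB, time = 20 s
File in Mb = 100 * 8 = 800 Mb
Throughput = 800 / 20 Mbps
Throughput = 40 Mbps

40


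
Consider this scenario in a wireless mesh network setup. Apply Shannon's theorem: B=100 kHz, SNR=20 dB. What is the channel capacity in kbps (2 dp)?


Given: B = 100 kHz, SNR = 20 dB
SNR linear = 10^(20/10) = 100
1 + SNR = 101
log2(101) = 6.6582114828
C = 100 * 1000 * 6.6582114828 = 665821.1483 bps
C = 665.821148 kbps -> 665.82 kbps (2 dp)

665.82


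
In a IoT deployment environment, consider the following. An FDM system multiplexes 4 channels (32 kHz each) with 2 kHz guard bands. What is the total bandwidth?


Given: 4 channels, 32 kHz each, guard = 2 kHz
Channel bandwidth = 4 * 32 = 128 kHz
Guard bands = 3 gaps * 2 kHz = 6 kHz
Total = 128 + 6 = 134 kHz

134


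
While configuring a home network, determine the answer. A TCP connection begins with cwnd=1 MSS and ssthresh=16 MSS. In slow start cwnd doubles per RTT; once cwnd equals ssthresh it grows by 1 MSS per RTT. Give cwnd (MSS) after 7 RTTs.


RTT 0: cwnd = 1 MSS (initial)
RTT 1: cwnd = 2 MSS (slow start, doubled)
RTT 2: cwnd = 4 MSS (slow start, doubled)
RTT 3: cwnd = 8 MSS (slow start, doubled)
RTT 4: cwnd = 16 MSS (slow start, doubled)
RTT 5: cwnd = 17 MSS (congestion avoidance, +1)
RTT 6: cwnd = 18 MSS (congestion avoidance, +1)
RTT 7: cwnd = 19 MSS (congestion avoidance, +1)

19


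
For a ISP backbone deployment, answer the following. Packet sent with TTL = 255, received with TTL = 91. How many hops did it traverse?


Given: initial TTL = 255, received TTL = 91
Hops = initial TTL - received TTL
Hops = 255 - 91 = 164

164


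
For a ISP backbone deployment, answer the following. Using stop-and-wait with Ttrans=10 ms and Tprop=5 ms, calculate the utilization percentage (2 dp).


Given: Ttrans = 10 ms, Tprop = 5 ms
RTT = 2 * Tprop = 2 * 5 = 10 ms
U = Ttrans / (Ttrans + RTT)
U = 10 / (10 + 10)
U = 10 / 20 = 0.5
U% = 50.00%

50.00


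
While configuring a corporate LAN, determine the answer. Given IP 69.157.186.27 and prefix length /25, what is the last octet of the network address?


Given: IP = 69.157.186.27, prefix = /25
Subnet mask = 255.255.255.128
Last octet of IP: 27
Last octet of mask: 128
Network last octet = 27 AND 128 = 0

0


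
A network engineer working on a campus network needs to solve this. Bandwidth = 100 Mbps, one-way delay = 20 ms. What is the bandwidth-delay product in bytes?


Given: bandwidth = 100 Mbps, delay = 20 ms
BDP in bits = 100 * 10^6 * 20 / 1000
BDP in bits = 2000000
BDP in bytes = 2000000 / 8 = 250000

250000


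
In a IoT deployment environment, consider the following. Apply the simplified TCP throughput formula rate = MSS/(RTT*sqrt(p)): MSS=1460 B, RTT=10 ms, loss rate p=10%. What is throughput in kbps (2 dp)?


Given: MSS = 1460 bytes, RTT = 10 ms, loss = 10%
RTT in seconds = 10 / 1000 = 0.01
Loss rate = 10% = 0.1
sqrt(loss) = sqrt(0.1) = 0.316227766017
Throughput (bytes/s) = 1460 / (0.01 * 0.316227766017) = 461692.5384
Throughput (kbps) = 461692.5384 * 8 / 1000 = 3693.540307 -> 3693.54 kbps (2 dp)

3693.54


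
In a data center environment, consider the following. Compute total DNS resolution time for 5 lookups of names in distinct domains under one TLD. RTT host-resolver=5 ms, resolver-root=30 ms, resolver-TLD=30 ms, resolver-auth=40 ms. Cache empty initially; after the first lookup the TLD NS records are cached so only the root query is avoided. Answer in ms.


Lookup 1 (cold cache): local + root + TLD + auth = 5 + 30 + 30 + 40 = 105 ms
Lookups 2..5 (TLD NS cached -> skip root; new domain -> still ask TLD and auth): local + TLD + auth = 5 + 30 + 40 = 75 ms each
Remaining 4 lookups: 4 * 75 = 300 ms
Total = 105 + 300 = 405 ms

405


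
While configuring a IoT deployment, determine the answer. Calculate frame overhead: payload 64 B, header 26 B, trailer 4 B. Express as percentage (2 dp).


Given: payload = 64 B, header = 26 B, trailer = 4 B
Overhead bytes = header + trailer = 26 + 4 = 30
Total frame = payload + overhead = 64 + 30 = 94
Overhead % = 30 / 94 * 100 = 31.9149% -> 31.91% (2 dp)

31.91


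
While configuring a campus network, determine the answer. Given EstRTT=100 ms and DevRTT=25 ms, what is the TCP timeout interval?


Given: EstRTT = 100 ms, DevRTT = 25 ms
Timeout = EstRTT + 4 * DevRTT
4 * DevRTT = 4 * 25 = 100
Timeout = 100 + 100 = 200 ms

200


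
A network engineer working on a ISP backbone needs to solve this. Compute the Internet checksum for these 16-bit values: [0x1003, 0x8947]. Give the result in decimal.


Given words: [0x1003, 0x8947]
Step 1: Sum all words
Raw sum = 4099 + 35143 = 39242
One's complement = ~39242 & 0xFFFF = 26293

26293


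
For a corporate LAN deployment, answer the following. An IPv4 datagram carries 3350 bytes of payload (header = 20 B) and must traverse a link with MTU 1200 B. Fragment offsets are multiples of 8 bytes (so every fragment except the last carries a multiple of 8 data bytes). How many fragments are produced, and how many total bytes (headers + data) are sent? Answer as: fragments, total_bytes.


Max data per non-final fragment = floor((MTU - header)/8)*8 = floor((1200 - 20)/8)*8 = floor(1180/8)*8 = 1176 B
Final fragment needs no 8-byte alignment: it can carry up to MTU - header = 1180 B
Non-final fragments needed = ceil((payload - 1180) / 1176) = ceil(2170/1176) = ceil(1.8452) = 2
Number of fragments = 2 + 1 = 3
Fragment sizes (data): 2 * 1176 B + 998 B (last, 998 <= 1180 OK)
Total bytes sent = payload + n_frags * header = 3350 + 3*20 = 3350 + 60 = 3410 B

3, 3410


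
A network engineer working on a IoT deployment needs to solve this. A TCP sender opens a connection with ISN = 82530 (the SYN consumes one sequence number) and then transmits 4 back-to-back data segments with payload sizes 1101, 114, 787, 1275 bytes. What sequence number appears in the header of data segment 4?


The SYN occupies sequence number ISN = 82530, so the first data byte is ISN + 1 = 82531.
SEQ of data segment i = (ISN + 1) + sum of payload sizes of segments 1..i-1.
Segment 1: SEQ = 82531, payload = 1101 bytes
Segment 2: SEQ = 83632, payload = 114 bytes
Segment 3: SEQ = 83746, payload = 787 bytes
Segment 4: SEQ = 84533, payload = 1275 bytes
SEQ of segment 4 = 82531 + 1101 + 114 + 787 = 84533

84533


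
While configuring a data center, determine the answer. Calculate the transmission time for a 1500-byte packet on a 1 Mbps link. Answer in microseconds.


Given: packet = 1500 bytes, bandwidth = 1 Mbps
Packet in bits = 1500 * 8 = 12000 bits
Bandwidth = 1 * 10^6 = 1000000 bps
Time = 12000 / 1000000 seconds
Time in us = 12000 * 10^6 / 1000000 = 12000

12000


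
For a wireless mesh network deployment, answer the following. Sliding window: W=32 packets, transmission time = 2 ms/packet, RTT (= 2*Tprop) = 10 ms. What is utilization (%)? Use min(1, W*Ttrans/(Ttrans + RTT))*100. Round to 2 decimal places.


Given: W = 32, Ttrans = 2 ms, RTT = 10 ms (= 2 * Tprop, Tprop = 5 ms)
Cycle time = Ttrans + RTT = 2 + 10 = 12 ms (first packet sent until its ACK returns)
W * Ttrans = 32 * 2 = 64 ms of sending per cycle
W * Ttrans / (Ttrans + RTT) = 64 / 12 = 5.333333
U = min(1, 5.333333) = 1.000000
U% = 100.00%

100.00


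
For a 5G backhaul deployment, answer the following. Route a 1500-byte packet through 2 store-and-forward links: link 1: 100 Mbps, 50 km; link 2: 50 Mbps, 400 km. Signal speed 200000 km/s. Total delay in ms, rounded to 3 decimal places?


Packet = 1500 bytes = 12000 bits. Store-and-forward: sum (t_trans + t_prop) per link.
Link 1: t_trans = 12000/(100*10^6) s = 0.1200 ms; t_prop = 50/200000 s = 0.2500 ms; subtotal = 0.3700 ms
Link 2: t_trans = 12000/(50*10^6) s = 0.2400 ms; t_prop = 400/200000 s = 2.0000 ms; subtotal = 2.2400 ms
End-to-end = 0.3700 + 2.2400 = 2.6100 ms -> 2.610 ms (3 dp)

2.610
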